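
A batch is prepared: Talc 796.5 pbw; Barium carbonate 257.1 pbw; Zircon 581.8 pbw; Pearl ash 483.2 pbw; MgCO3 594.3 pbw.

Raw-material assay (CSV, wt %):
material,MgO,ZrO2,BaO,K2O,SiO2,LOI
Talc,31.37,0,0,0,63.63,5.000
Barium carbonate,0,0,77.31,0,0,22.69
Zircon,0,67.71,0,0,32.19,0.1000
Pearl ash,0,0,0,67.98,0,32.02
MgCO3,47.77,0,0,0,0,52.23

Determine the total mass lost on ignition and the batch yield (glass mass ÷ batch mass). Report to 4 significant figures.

LOI loss = 563.9 pbw; glass = 2149 pbw; yield = 79.22%

Rounding to four significant digits governs each intermediate as shown; full precision is carried through every step; every reported number takes exactly one rounding; the derived quantities (the five compositions, glass mass, the totals, yield, LOI) are recomputed in exact precision from the batch weights on 2149 pbw of glass, precisely as stated by the problem or the answer.
LOI of each material in turn:
  Talc: 796.5 × 0.05000 = 39.83 pbw
  Barium carbonate: 257.1 × 0.2269 = 58.34 pbw
  Zircon: 581.8 × 0.001000 = 0.5818 pbw
  Pearl ash: 483.2 × 0.3202 = 154.7 pbw
  MgCO3: 594.3 × 0.5223 = 310.4 pbw
Total LOI = 563.9 pbw
Glass = batch − LOI = 2713 − 563.9 = 2149 pbw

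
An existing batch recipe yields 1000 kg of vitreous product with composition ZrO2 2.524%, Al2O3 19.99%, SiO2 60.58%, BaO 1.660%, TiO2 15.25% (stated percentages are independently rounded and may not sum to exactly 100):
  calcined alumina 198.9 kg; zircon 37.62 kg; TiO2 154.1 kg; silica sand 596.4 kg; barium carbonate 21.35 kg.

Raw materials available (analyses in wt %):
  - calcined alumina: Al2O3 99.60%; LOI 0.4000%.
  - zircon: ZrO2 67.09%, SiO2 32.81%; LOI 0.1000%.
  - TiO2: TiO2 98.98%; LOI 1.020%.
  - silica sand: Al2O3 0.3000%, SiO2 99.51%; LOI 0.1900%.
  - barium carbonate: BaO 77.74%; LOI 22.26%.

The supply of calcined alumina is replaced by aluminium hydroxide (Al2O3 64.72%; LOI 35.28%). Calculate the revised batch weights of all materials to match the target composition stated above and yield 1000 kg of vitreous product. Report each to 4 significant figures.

Revised batch per 1000 kg vitreous product:
  aluminium hydroxide: 306.1 kg
  zircon: 37.62 kg
  TiO2: 154.1 kg
  silica sand: 596.4 kg
  barium carbonate: 21.35 kg
Total batch = 1116 kg; LOI loss = 115.5 kg

The whole derivation runs at exact precision all the way through; values along the way are shown, rounded to 4 significant figures, within the worked lines — every reported result is rounded exactly once; all derived quantities, which include ignition loss, yield, five oxide percentages, totals, net glass mass, are recomputed at exact precision, as given in question or answer, using the weight values for 1000 kg of glass.
Per-oxide target masses for 1000 kg vitreous product:
  ZrO2: 2.524% × 1000 = 25.24 kg
  Al2O3: 19.99% × 1000 = 199.9 kg
  SiO2: 60.58% × 1000 = 605.8 kg
  BaO: 1.660% × 1000 = 16.60 kg
  TiO2: 15.25% × 1000 = 152.5 kg
Checking each oxide sum applying the batch weights above, against the basis in use (sums match the target masses within answer rounding):
  ZrO2: 37.62·0.6709 = 25.24 kg (target 25.24 kg)
  Al2O3: 306.1·0.6472 + 596.4·0.003000 = 199.9 kg (target 199.9 kg)
  SiO2: 37.62·0.3281 + 596.4·0.9951 = 605.8 kg (target 605.8 kg)
  BaO: 21.35·0.7774 = 16.60 kg (target 16.60 kg)
  TiO2: 154.1·0.9898 = 152.5 kg (target 152.5 kg)
Glass-mass closure: total batch − LOI = 1000 kg (the targets, summed, come to 1000 kg; with the basis standing at 1000 kg — any gap is answer rounding).
Batch total: Σ batch = 1116 kg; loss to ignition Σ batch·LOI = 115.5 kg; glass ÷ batch gives a yield of 89.65%.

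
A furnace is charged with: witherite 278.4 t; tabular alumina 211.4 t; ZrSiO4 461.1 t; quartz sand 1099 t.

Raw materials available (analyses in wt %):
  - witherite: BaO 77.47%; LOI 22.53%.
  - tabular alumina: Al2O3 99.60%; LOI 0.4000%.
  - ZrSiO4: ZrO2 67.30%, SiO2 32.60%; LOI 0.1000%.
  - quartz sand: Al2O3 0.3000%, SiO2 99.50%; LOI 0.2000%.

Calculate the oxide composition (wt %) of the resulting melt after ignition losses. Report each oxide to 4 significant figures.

Values along the way appear, rounded to 4 significant digits, alongside each step; all arithmetic maintains full precision all the way through; a single rounding finalizes every reported value; derived quantities are carried in full float precision (net glass mass, yield, the four compositions, ignition loss, the totals) starting from the weights for 1984 t of glass as quoted within the problem or answer text.
Oxide masses out of the charge:
  Al2O3: 211.4·0.9960 + 1099·0.003000 = 213.9 t
  ZrO2: 461.1·0.6730 = 310.3 t
  BaO: 278.4·0.7747 = 215.7 t
  SiO2: 461.1·0.3260 + 1099·0.9950 = 1244 t
LOI: 278.4·0.2253 + 211.4·0.004000 + 461.1·0.001000 + 1099·0.002000 = 66.23 t
Glass = total batch minus LOI = 2050 − 66.23 = 1984 t (= the summed oxide contributions)
wt % = oxide mass / glass mass × 100

Glass mass = 1984 t (batch 2050 − LOI 66.23).
Composition: Al2O3 10.78%, ZrO2 15.64%, BaO 10.87%, SiO2 62.70%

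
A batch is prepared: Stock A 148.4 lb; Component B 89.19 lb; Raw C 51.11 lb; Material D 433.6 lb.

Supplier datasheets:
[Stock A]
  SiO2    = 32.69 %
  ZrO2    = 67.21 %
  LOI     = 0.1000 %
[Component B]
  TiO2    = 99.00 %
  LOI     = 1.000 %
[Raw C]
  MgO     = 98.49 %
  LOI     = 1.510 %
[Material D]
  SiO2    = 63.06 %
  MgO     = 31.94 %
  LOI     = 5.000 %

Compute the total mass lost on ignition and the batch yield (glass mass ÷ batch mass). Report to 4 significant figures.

LOI loss = 23.49 lb; glass = 698.8 lb; yield = 96.75%

The intermediate values are displayed, with 4-significant-figure rounding, in the working — all internal work runs at exact precision end to end; each reported result takes just one rounding — the derived quantities (the totals, net glass mass, yield, ignition loss, four oxide percentages) are carried starting from the weights on 698.8 lb of glass in exact precision as set out in problem or answer.
Material-by-material LOI:
  Stock A: 148.4 × 0.001000 = 0.1484 lb
  Component B: 89.19 × 0.01000 = 0.8919 lb
  Raw C: 51.11 × 0.01510 = 0.7718 lb
  Material D: 433.6 × 0.05000 = 21.68 lb
Total LOI = 23.49 lb
Glass = batch − LOI = 722.3 − 23.49 = 698.8 lb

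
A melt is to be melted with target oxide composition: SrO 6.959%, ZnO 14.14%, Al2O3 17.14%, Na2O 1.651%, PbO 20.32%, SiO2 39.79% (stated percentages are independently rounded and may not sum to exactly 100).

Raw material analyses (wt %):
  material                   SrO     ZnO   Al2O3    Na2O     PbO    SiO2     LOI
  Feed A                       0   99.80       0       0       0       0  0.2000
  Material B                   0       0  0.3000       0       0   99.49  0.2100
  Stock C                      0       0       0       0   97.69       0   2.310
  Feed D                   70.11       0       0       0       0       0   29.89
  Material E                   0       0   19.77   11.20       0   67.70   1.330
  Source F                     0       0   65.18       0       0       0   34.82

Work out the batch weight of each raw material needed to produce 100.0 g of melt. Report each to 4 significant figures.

Full precision is held through the solve; intermediates appear rounded to 4 significant digits between the steps. Every reported number receives exactly one rounding — all derived quantities are computed in exact precision (totals, ignition loss, the yield, the six compositions, glass mass) from the weighed amounts on 100.0 g of glass, exactly as printed in the question or the answer.
Oxide mass targets, per 100.0 g melt:
  SrO: 6.959% × 100.0 = 6.959 g
  ZnO: 14.14% × 100.0 = 14.14 g
  Al2O3: 17.14% × 100.0 = 17.14 g
  Na2O: 1.651% × 100.0 = 1.651 g
  PbO: 20.32% × 100.0 = 20.32 g
  SiO2: 39.79% × 100.0 = 39.79 g
Balance tally, oxide-wise, from the weights as reported, at the basis given (oxide sums agree with the targets net of answer rounding effects):
  SrO: 9.926·0.7011 = 6.959 g (target 6.959 g)
  ZnO: 14.17·0.9980 = 14.14 g (target 14.14 g)
  Al2O3: 29.96·0.003000 + 14.74·0.1977 + 21.69·0.6518 = 17.14 g (target 17.14 g)
  Na2O: 14.74·0.1120 = 1.651 g (target 1.651 g)
  PbO: 20.80·0.9769 = 20.32 g (target 20.32 g)
  SiO2: 29.96·0.9949 + 14.74·0.6770 = 39.79 g (target 39.79 g)
Glass mass check: net batch after ignition = 100.0 g (the targets, summed, come to 100.0 g; against the stated basis, 100.0 g — any gap is answer rounding).
Total batch = Σ batch = 111.3 g; ignition loss, Σ(batch × LOI) = 11.29 g; yield = glass ÷ total batch = 89.86%.

Batch per 100.0 g melt:
  Feed A: 14.17 g
  Material B: 29.96 g
  Stock C: 20.80 g
  Feed D: 9.926 g
  Material E: 14.74 g
  Source F: 21.69 g
Total batch = 111.3 g; LOI loss = 11.29 g; yield = 89.86%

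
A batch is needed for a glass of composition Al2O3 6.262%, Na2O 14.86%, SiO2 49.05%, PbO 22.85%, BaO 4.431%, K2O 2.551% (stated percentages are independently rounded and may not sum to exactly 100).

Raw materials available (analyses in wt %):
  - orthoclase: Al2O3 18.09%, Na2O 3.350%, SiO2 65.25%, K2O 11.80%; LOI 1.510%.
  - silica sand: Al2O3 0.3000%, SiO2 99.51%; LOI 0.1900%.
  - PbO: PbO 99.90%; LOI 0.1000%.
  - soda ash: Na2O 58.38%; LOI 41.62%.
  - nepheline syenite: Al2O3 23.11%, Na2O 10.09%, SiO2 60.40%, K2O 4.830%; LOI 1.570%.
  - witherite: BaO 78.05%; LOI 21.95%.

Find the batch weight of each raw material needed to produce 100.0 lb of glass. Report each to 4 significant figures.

Batch per 100.0 lb glass:
  orthoclase: 15.73 lb
  silica sand: 30.24 lb
  PbO: 22.87 lb
  soda ash: 22.06 lb
  nepheline syenite: 14.39 lb
  witherite: 5.677 lb
Total batch = 111.0 lb; LOI loss = 10.97 lb; yield = 90.11%

Exact precision is carried all the way through; values along the way are displayed, rounded to 4 significant figures, across the worked steps; every reported number takes exactly one rounding. Derived quantities (the six compositions, yield, totals, glass mass, ignition loss) are recomputed starting from the weights at 100.0 lb of glass at full float precision as they appear in either problem or answer.
Oxide mass targets, per 100.0 lb glass:
  Al2O3: 6.262% × 100.0 = 6.262 lb
  Na2O: 14.86% × 100.0 = 14.86 lb
  SiO2: 49.05% × 100.0 = 49.05 lb
  PbO: 22.85% × 100.0 = 22.85 lb
  BaO: 4.431% × 100.0 = 4.431 lb
  K2O: 2.551% × 100.0 = 2.551 lb
Per-oxide balance check working from each reported weight, for the quoted basis mass (every target is met by its sum modulo rounding of the values):
  Al2O3: 15.73·0.1809 + 30.24·0.003000 + 14.39·0.2311 = 6.262 lb (target 6.262 lb)
  Na2O: 15.73·0.03350 + 22.06·0.5838 + 14.39·0.1009 = 14.86 lb (target 14.86 lb)
  SiO2: 15.73·0.6525 + 30.24·0.9951 + 14.39·0.6040 = 49.05 lb (target 49.05 lb)
  PbO: 22.87·0.9990 = 22.85 lb (target 22.85 lb)
  BaO: 5.677·0.7805 = 4.431 lb (target 4.431 lb)
  K2O: 15.73·0.1180 + 14.39·0.04830 = 2.551 lb (target 2.551 lb)
Mass balance on the glass: batch total minus LOI = 100.0 lb (per-oxide target masses sum to 100.0 lb; the stated basis being 100.0 lb — a pure rounding effect).
Total batch = Σ batch = 111.0 lb; the LOI term Σ batch·LOI equals 10.97 lb; yield: glass divided by total = 90.11%.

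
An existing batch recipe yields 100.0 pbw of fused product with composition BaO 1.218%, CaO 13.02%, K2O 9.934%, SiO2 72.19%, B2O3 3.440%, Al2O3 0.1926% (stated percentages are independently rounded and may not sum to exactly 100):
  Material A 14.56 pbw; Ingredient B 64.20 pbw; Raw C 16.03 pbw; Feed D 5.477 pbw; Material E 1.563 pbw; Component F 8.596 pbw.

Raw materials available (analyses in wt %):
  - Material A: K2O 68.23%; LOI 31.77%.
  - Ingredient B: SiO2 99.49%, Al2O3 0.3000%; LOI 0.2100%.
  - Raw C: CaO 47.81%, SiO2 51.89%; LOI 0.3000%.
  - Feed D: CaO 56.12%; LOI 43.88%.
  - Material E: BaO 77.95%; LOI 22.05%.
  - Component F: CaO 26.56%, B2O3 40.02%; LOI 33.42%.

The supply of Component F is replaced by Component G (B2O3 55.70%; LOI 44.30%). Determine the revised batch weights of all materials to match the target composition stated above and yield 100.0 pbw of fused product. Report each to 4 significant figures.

Full precision is kept from start to finish. Mid-chain values appear, rounded to 4 significant figures, in the working. Every reported value is rounded once only. The derived quantities are rebuilt starting from the weights for 100.0 pbw of glass in exact precision (the yield, totals, ignition loss, six oxide percentages, glass mass) exactly as printed in the problem or answer text.
Target masses of each oxide per 100.0 pbw fused product:
  BaO: 1.218% × 100.0 = 1.218 pbw
  CaO: 13.02% × 100.0 = 13.02 pbw
  K2O: 9.934% × 100.0 = 9.934 pbw
  SiO2: 72.19% × 100.0 = 72.19 pbw
  B2O3: 3.440% × 100.0 = 3.440 pbw
  Al2O3: 0.1926% × 100.0 = 0.1926 pbw
Per-oxide balance check per the reported batch figures, on the stated basis (oxide sums agree with the targets inside rounding margins):
  BaO: 1.563·0.7795 = 1.218 pbw (target 1.218 pbw)
  CaO: 16.03·0.4781 + 9.545·0.5612 = 13.02 pbw (target 13.02 pbw)
  K2O: 14.56·0.6823 = 9.934 pbw (target 9.934 pbw)
  SiO2: 64.20·0.9949 + 16.03·0.5189 = 72.19 pbw (target 72.19 pbw)
  B2O3: 6.176·0.5570 = 3.440 pbw (target 3.440 pbw)
  Al2O3: 64.20·0.003000 = 0.1926 pbw (target 0.1926 pbw)
Glass-mass sanity pass: whole batch net of LOI = 100.0 pbw (the Σ of target masses is 99.99 pbw; against the stated basis, 100.0 pbw — gaps are rounding artifacts).
Adding the batch up: Σ batch = 112.1 pbw; ignition loss, Σ(batch × LOI) = 12.08 pbw; yield: glass divided by total = 89.22%.

Revised batch per 100.0 pbw fused product:
  Material A: 14.56 pbw
  Ingredient B: 64.20 pbw
  Raw C: 16.03 pbw
  Feed D: 9.545 pbw
  Material E: 1.563 pbw
  Component G: 6.176 pbw
Total batch = 112.1 pbw; LOI loss = 12.08 pbw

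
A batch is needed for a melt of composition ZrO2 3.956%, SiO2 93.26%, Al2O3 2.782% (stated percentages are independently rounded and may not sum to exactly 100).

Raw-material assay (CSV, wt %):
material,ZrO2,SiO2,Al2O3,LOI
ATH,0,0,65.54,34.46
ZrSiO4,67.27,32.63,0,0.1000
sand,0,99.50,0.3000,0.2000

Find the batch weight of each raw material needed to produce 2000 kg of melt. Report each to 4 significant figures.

Each numeric step keeps full precision from start to finish; values along the way appear rounded to four significant figures on the page; every reported value undergoes a single rounding; all derived quantities are re-derived starting from the weights at 2000 kg of glass at full precision (the yield, net glass mass, LOI, the totals, three oxide percentages) as written in either problem or answer.
Per-oxide target masses for 2000 kg melt:
  ZrO2: 3.956% × 2000 = 79.12 kg
  SiO2: 93.26% × 2000 = 1865 kg
  Al2O3: 2.782% × 2000 = 55.64 kg
Oxide-by-oxide audit with the batch weights as given, relative to the basis at hand (target by target, the sums agree exact up to rounding of places):
  ZrO2: 117.6·0.6727 = 79.11 kg (target 79.12 kg)
  SiO2: 117.6·0.3263 + 1836·0.9950 = 1865 kg (target 1865 kg)
  Al2O3: 76.49·0.6554 + 1836·0.003000 = 55.64 kg (target 55.64 kg)
Glass mass check: the batch minus its LOI: 2000 kg (oxide target masses add up to 2000 kg; against the stated basis, 2000 kg — any gap is answer rounding).
Whole-batch sum: Σ batch = 2030 kg; Σ batch·LOI gives LOI loss = 30.15 kg; yield, glass over the total, = 98.51%.

Batch per 2000 kg melt:
  ATH: 76.49 kg
  ZrSiO4: 117.6 kg
  sand: 1836 kg
Total batch = 2030 kg; LOI loss = 30.15 kg; yield = 98.51%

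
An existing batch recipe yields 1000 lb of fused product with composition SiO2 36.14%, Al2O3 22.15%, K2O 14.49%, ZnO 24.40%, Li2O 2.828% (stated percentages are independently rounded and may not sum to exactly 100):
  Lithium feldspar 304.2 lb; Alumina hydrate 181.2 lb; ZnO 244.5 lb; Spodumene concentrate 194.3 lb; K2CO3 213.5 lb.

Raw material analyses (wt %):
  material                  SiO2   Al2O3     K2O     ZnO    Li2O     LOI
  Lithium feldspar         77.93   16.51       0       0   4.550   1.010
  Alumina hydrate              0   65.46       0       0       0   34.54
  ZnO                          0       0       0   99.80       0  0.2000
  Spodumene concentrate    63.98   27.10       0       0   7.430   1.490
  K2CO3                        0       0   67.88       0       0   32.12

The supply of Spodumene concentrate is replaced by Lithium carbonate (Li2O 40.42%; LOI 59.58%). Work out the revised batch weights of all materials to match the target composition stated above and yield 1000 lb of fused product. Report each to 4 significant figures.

Revised batch per 1000 lb fused product:
  Lithium feldspar: 463.7 lb
  Alumina hydrate: 221.4 lb
  ZnO: 244.5 lb
  Lithium carbonate: 17.76 lb
  K2CO3: 213.5 lb
Total batch = 1161 lb; LOI loss = 160.8 lb

Each numeric step maintains exact precision in every operation; intermediates appear, with 4-significant-figure rounding, in the working. Every reported value undergoes a single rounding. All derived quantities (the yield, LOI, the totals, glass mass, the five compositions) are recomputed starting from the weights for 1000 lb of glass in full float precision, exactly as printed in the problem or the answer.
The oxide mass targets at 1000 lb fused product:
  SiO2: 36.14% × 1000 = 361.4 lb
  Al2O3: 22.15% × 1000 = 221.5 lb
  K2O: 14.49% × 1000 = 144.9 lb
  ZnO: 24.40% × 1000 = 244.0 lb
  Li2O: 2.828% × 1000 = 28.28 lb
Verifying the oxide balance with the batch weights as given, versus the basis set out (delivered sums recover each target modulo rounding of the values):
  SiO2: 463.7·0.7793 = 361.4 lb (target 361.4 lb)
  Al2O3: 463.7·0.1651 + 221.4·0.6546 = 221.5 lb (target 221.5 lb)
  K2O: 213.5·0.6788 = 144.9 lb (target 144.9 lb)
  ZnO: 244.5·0.9980 = 244.0 lb (target 244.0 lb)
  Li2O: 463.7·0.04550 + 17.76·0.4042 = 28.28 lb (target 28.28 lb)
The glass-mass cross-check: batch total minus LOI = 1000 lb (targets for the oxides total 1000 lb; versus the stated basis of 1000 lb — differing by rounding only).
Total batch = Σ batch = 1161 lb; LOI loss = Σ batch·LOI = 160.8 lb; as yield: glass ÷ batch → 86.15%.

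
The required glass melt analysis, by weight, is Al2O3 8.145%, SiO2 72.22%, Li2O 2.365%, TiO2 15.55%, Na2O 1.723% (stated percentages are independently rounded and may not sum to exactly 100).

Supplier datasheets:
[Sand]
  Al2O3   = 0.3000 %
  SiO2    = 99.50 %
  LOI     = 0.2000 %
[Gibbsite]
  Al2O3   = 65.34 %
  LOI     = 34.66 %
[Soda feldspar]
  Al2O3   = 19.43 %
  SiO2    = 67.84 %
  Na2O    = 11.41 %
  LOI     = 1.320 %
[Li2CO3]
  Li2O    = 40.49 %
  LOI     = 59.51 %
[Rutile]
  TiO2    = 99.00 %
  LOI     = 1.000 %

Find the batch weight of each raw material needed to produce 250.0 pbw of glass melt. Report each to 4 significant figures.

Batch per 250.0 pbw glass melt:
  Sand: 155.7 pbw
  Gibbsite: 19.22 pbw
  Soda feldspar: 37.75 pbw
  Li2CO3: 14.60 pbw
  Rutile: 39.27 pbw
Total batch = 266.5 pbw; LOI loss = 16.55 pbw; yield = 93.79%

Working values are shown (rounded to 4 significant figures) alongside each step. The working math keeps full precision in all steps; every reported number takes just one rounding; all derived quantities, including yield, net glass mass, LOI, the totals, five oxide percentages, are recomputed from the batch weights on 250.0 pbw of glass in full precision as set out in either problem or answer.
Target oxide masses per 250.0 pbw glass melt:
  Al2O3: 8.145% × 250.0 = 20.36 pbw
  SiO2: 72.22% × 250.0 = 180.6 pbw
  Li2O: 2.365% × 250.0 = 5.912 pbw
  TiO2: 15.55% × 250.0 = 38.88 pbw
  Na2O: 1.723% × 250.0 = 4.308 pbw
Checking each oxide sum on the weights just shown, per the basis as stated (each sum matches its target mass net of answer rounding effects):
  Al2O3: 155.7·0.003000 + 19.22·0.6534 + 37.75·0.1943 = 20.36 pbw (target 20.36 pbw)
  SiO2: 155.7·0.9950 + 37.75·0.6784 = 180.5 pbw (target 180.6 pbw)
  Li2O: 14.60·0.4049 = 5.912 pbw (target 5.912 pbw)
  TiO2: 39.27·0.9900 = 38.88 pbw (target 38.88 pbw)
  Na2O: 37.75·0.1141 = 4.307 pbw (target 4.308 pbw)
Consistency of the glass mass: batch total minus LOI = 250.0 pbw (the Σ of target masses is 250.0 pbw; the stated basis being 250.0 pbw — differing by rounding only).
Adding the batch up: Σ batch = 266.5 pbw; LOI removed, Σ of batch·LOI: 16.55 pbw; yield, glass over the total, = 93.79%.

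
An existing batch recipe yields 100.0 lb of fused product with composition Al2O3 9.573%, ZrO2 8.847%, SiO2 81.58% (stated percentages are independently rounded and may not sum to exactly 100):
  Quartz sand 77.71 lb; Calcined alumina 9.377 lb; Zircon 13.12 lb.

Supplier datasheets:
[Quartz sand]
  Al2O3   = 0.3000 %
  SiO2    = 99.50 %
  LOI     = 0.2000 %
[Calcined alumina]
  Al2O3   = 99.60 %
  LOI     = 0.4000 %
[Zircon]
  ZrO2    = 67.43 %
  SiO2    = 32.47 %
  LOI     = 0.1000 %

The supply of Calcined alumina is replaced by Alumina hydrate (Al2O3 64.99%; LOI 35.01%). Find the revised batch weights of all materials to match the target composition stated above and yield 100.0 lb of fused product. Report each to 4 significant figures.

Intermediates are printed, rounded to 4 significant digits, when written out. The whole derivation holds full float precision from start to finish. Every reported value undergoes a single rounding. Derived quantities, which include ignition loss, three oxide percentages, net glass mass, totals, the yield, are computed in full float precision, as set out in problem or answer, using the weight values at 100.0 lb of glass.
Oxide mass targets, per 100.0 lb fused product:
  Al2O3: 9.573% × 100.0 = 9.573 lb
  ZrO2: 8.847% × 100.0 = 8.847 lb
  SiO2: 81.58% × 100.0 = 81.58 lb
Balance tally, oxide-wise, from the weights as reported, relative to the basis at hand (each sum matches its target mass inside rounding margins):
  Al2O3: 77.71·0.003000 + 14.37·0.6499 = 9.572 lb (target 9.573 lb)
  ZrO2: 13.12·0.6743 = 8.847 lb (target 8.847 lb)
  SiO2: 77.71·0.9950 + 13.12·0.3247 = 81.58 lb (target 81.58 lb)
Glass-mass closure: batch Σ − ignition loss = 100.0 lb (oxide target masses add up to 100.0 lb; stated basis 100.0 lb — a pure rounding effect).
Whole-batch sum: Σ batch = 105.2 lb; LOI loss = Σ batch·LOI = 5.199 lb; the yield ratio, glass ÷ batch: 95.06%.

Revised batch per 100.0 lb fused product:
  Quartz sand: 77.71 lb
  Alumina hydrate: 14.37 lb
  Zircon: 13.12 lb
Total batch = 105.2 lb; LOI loss = 5.199 lb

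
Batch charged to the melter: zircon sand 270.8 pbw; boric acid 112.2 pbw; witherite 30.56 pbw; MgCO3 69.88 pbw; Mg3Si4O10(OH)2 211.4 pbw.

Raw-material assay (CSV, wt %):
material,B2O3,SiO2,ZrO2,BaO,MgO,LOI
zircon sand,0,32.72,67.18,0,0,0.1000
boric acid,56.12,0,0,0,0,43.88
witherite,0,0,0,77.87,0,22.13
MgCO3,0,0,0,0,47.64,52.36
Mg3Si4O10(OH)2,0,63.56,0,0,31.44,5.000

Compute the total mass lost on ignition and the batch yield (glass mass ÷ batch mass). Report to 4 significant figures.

LOI loss = 103.4 pbw; glass = 591.4 pbw; yield = 85.12%

Each numeric step holds exact precision all the way through — mid-chain values are printed with 4-significant-digit rounding in the printout; a single rounding finalizes each reported figure — derived quantities (the five compositions, glass mass, ignition loss, the yield, the totals) are re-derived from the batch weights at 591.4 pbw of glass at full float precision as quoted within the problem or answer text.
Per-material ignition loss:
  zircon sand: 270.8 × 0.001000 = 0.2708 pbw
  boric acid: 112.2 × 0.4388 = 49.23 pbw
  witherite: 30.56 × 0.2213 = 6.763 pbw
  MgCO3: 69.88 × 0.5236 = 36.59 pbw
  Mg3Si4O10(OH)2: 211.4 × 0.05000 = 10.57 pbw
Total LOI = 103.4 pbw
Glass = batch − LOI = 694.8 − 103.4 = 591.4 pbw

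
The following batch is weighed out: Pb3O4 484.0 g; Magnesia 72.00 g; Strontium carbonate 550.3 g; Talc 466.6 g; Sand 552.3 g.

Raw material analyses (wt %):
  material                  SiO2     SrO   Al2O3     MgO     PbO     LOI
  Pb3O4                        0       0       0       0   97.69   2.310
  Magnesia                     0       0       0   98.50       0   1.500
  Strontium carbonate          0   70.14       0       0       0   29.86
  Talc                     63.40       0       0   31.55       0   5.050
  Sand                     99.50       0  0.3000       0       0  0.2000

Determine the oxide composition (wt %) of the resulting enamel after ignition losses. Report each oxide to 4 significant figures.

Glass mass = 1924 g (batch 2125 − LOI 201.2).
Composition: SiO2 43.94%, SrO 20.06%, Al2O3 0.08612%, MgO 11.34%, PbO 24.58%

Each numeric step runs at exact precision at every stage — rounding to 4 significant figures applies to each working value as printed — every reported value is rounded once only — the derived quantities (net glass mass, the totals, five oxide percentages, ignition loss, the yield) are rebuilt in full precision from the weighed amounts per 1924 g of glass, as written in question or answer.
Oxide masses out of the charge:
  SiO2: 466.6·0.6340 + 552.3·0.9950 = 845.4 g
  SrO: 550.3·0.7014 = 386.0 g
  Al2O3: 552.3·0.003000 = 1.657 g
  MgO: 72.00·0.9850 + 466.6·0.3155 = 218.1 g
  PbO: 484.0·0.9769 = 472.8 g
LOI: 484.0·0.02310 + 72.00·0.01500 + 550.3·0.2986 + 466.6·0.05050 + 552.3·0.002000 = 201.2 g
Resulting glass, batch − LOI: 2125 − 201.2 = 1924 g (consistent with Σ oxide mass)
wt %: oxide over glass, times 100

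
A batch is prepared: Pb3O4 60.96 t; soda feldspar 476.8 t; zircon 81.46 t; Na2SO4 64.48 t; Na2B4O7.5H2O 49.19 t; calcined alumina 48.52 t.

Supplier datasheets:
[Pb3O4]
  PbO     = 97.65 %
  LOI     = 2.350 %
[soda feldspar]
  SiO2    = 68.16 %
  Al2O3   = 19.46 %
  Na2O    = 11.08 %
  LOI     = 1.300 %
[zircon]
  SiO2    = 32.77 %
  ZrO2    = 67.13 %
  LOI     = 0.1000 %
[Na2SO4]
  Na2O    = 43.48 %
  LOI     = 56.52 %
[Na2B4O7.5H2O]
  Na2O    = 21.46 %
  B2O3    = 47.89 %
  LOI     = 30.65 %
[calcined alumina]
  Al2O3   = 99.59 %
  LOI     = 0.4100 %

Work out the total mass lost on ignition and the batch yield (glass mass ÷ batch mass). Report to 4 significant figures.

Working values are displayed with 4-significant-figure rounding within the worked lines — the whole derivation maintains full precision through every step; every reported value sees exactly one rounding. All derived quantities, including glass mass, yield, totals, ignition loss, six oxide percentages, are recomputed from the batch weights at 722.0 t of glass in exact precision, as set out in either problem or answer.
Ignition loss by material:
  Pb3O4: 60.96 × 0.02350 = 1.433 t
  soda feldspar: 476.8 × 0.01300 = 6.198 t
  zircon: 81.46 × 0.001000 = 0.08146 t
  Na2SO4: 64.48 × 0.5652 = 36.44 t
  Na2B4O7.5H2O: 49.19 × 0.3065 = 15.08 t
  calcined alumina: 48.52 × 0.004100 = 0.1989 t
Total LOI = 59.43 t
Glass = batch − LOI = 781.4 − 59.43 = 722.0 t

LOI loss = 59.43 t; glass = 722.0 t; yield = 92.39%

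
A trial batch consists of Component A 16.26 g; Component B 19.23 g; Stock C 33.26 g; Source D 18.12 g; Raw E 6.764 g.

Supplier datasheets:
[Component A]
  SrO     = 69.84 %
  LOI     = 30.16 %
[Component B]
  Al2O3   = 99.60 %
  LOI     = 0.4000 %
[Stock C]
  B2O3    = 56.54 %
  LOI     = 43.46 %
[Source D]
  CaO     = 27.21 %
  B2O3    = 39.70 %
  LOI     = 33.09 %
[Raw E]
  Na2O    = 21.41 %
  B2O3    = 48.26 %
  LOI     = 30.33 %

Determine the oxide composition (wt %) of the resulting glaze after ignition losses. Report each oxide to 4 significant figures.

Glass mass = 66.15 g (batch 93.63 − LOI 27.48).
Composition: Na2O 2.189%, CaO 7.453%, SrO 17.17%, B2O3 44.24%, Al2O3 28.95%

All internal work runs at exact precision in every operation. The intermediate values are shown (rounded to 4 significant digits) on the page — every reported result takes just one rounding; derived quantities, including ignition loss, the totals, yield, glass mass, five oxide percentages, are recomputed from the weighed amounts at 66.15 g of glass at exact precision, precisely as stated by problem or answer.
Per-oxide mass from batch:
  Na2O: 6.764·0.2141 = 1.448 g
  CaO: 18.12·0.2721 = 4.930 g
  SrO: 16.26·0.6984 = 11.36 g
  B2O3: 33.26·0.5654 + 18.12·0.3970 + 6.764·0.4826 = 29.26 g
  Al2O3: 19.23·0.9960 = 19.15 g
LOI: 16.26·0.3016 + 19.23·0.004000 + 33.26·0.4346 + 18.12·0.3309 + 6.764·0.3033 = 27.48 g
Net of LOI, the glass mass = 93.63 − 27.48 = 66.15 g (consistent with Σ oxide mass)
wt %: oxide over glass, times 100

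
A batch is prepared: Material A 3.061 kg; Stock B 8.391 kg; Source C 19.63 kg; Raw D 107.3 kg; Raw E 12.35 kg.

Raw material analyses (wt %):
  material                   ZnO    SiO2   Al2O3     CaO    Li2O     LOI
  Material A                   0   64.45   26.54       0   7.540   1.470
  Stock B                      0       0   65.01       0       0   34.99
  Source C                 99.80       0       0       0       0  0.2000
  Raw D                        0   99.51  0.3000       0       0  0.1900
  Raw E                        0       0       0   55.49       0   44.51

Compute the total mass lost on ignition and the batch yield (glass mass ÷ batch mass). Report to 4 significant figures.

LOI loss = 8.721 kg; glass = 142.0 kg; yield = 94.21%

All arithmetic maintains full float precision at each step — in-progress results are printed (rounded to four significant digits) in the printout; every reported result is rounded just once. All derived quantities are computed in full float precision (LOI, net glass mass, yield, the five compositions, totals) from the weighed amounts at 142.0 kg of glass as set out in either problem or answer.
Per-material ignition loss:
  Material A: 3.061 × 0.01470 = 0.04500 kg
  Stock B: 8.391 × 0.3499 = 2.936 kg
  Source C: 19.63 × 0.002000 = 0.03926 kg
  Raw D: 107.3 × 0.001900 = 0.2039 kg
  Raw E: 12.35 × 0.4451 = 5.497 kg
Total LOI = 8.721 kg
Glass = batch − LOI = 150.7 − 8.721 = 142.0 kg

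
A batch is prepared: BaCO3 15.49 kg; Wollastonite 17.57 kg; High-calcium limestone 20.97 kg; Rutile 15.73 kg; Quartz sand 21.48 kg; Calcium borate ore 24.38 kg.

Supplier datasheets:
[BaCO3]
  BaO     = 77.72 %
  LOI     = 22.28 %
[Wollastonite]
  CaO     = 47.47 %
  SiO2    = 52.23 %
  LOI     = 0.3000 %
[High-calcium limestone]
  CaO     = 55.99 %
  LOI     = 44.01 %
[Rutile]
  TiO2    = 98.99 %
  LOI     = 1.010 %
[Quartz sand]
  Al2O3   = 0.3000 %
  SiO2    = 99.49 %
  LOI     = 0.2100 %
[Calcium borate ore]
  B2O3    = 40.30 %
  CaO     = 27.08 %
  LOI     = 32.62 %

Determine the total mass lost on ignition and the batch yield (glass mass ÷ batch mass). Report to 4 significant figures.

All internal work keeps exact precision at all times; in-progress results appear, rounded to four significant figures, on the page — a single rounding produces every reported result — the derived quantities are computed from the weighed amounts per 94.73 kg of glass in exact precision (totals, yield, glass mass, LOI, the six compositions) precisely as stated by question or answer.
Loss on ignition, line by line:
  BaCO3: 15.49 × 0.2228 = 3.451 kg
  Wollastonite: 17.57 × 0.003000 = 0.05271 kg
  High-calcium limestone: 20.97 × 0.4401 = 9.229 kg
  Rutile: 15.73 × 0.01010 = 0.1589 kg
  Quartz sand: 21.48 × 0.002100 = 0.04511 kg
  Calcium borate ore: 24.38 × 0.3262 = 7.953 kg
Total LOI = 20.89 kg
Glass = batch − LOI = 115.6 − 20.89 = 94.73 kg

LOI loss = 20.89 kg; glass = 94.73 kg; yield = 81.93%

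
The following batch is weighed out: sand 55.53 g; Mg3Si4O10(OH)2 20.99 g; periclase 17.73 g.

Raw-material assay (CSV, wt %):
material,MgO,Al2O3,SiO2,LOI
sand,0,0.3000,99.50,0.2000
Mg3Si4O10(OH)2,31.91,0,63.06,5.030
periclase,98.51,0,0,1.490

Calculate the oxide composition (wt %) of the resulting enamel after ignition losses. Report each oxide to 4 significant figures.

Each numeric step runs at full precision through every step. In-progress results are printed, rounded to 4 significant digits, on the page. A single rounding yields each reported figure. Derived quantities are computed at full precision (net glass mass, the totals, ignition loss, the yield, the three compositions) from the batch weights at 92.82 g of glass, as quoted within either problem or answer.
Mass of each oxide from the mix:
  MgO: 20.99·0.3191 + 17.73·0.9851 = 24.16 g
  Al2O3: 55.53·0.003000 = 0.1666 g
  SiO2: 55.53·0.9950 + 20.99·0.6306 = 68.49 g
LOI: 55.53·0.002000 + 20.99·0.05030 + 17.73·0.01490 = 1.431 g
Glass mass = batch − LOI = 94.25 − 1.431 = 92.82 g (= Σ oxide masses)
wt % = 100 × oxide mass / glass mass

Glass mass = 92.82 g (batch 94.25 − LOI 1.431).
Composition: MgO 26.03%, Al2O3 0.1795%, SiO2 73.79%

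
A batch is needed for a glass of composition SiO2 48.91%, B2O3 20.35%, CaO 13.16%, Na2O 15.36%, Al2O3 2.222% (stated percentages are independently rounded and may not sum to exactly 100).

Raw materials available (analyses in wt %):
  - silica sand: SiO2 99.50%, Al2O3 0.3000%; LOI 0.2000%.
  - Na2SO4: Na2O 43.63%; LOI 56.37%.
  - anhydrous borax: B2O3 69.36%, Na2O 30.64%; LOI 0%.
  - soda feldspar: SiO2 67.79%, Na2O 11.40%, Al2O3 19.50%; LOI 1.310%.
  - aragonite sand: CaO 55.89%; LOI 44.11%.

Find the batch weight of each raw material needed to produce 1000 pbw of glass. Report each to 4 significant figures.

The working math keeps full precision end to end — working values are printed rounded to 4 significant digits when written out; each reported number takes exactly one rounding — all derived quantities, including the five compositions, ignition loss, the totals, glass mass, the yield, are carried from the batch weights per 1000 pbw of glass in full float precision, as quoted within question or answer.
Oxide mass targets, per 1000 pbw glass:
  SiO2: 48.91% × 1000 = 489.1 pbw
  B2O3: 20.35% × 1000 = 203.5 pbw
  CaO: 13.16% × 1000 = 131.6 pbw
  Na2O: 15.36% × 1000 = 153.6 pbw
  Al2O3: 2.222% × 1000 = 22.22 pbw
Mass-balance tally per oxide using the reported weights, on the stated basis (sum by sum, the targets are met inside rounding margins):
  SiO2: 418.3·0.9950 + 107.5·0.6779 = 489.1 pbw (target 489.1 pbw)
  B2O3: 293.4·0.6936 = 203.5 pbw (target 203.5 pbw)
  CaO: 235.5·0.5589 = 131.6 pbw (target 131.6 pbw)
  Na2O: 117.9·0.4363 + 293.4·0.3064 + 107.5·0.1140 = 153.6 pbw (target 153.6 pbw)
  Al2O3: 418.3·0.003000 + 107.5·0.1950 = 22.22 pbw (target 22.22 pbw)
Consistency of the glass mass: Σ batch − LOI loss = 1000 pbw (the Σ of target masses is 1000 pbw; against the stated basis, 1000 pbw — rounding explains the deltas).
Summing the batch: Σ batch = 1173 pbw; Σ batch·LOI gives LOI loss = 172.6 pbw; glass ÷ batch gives a yield of 85.28%.

Batch per 1000 pbw glass:
  silica sand: 418.3 pbw
  Na2SO4: 117.9 pbw
  anhydrous borax: 293.4 pbw
  soda feldspar: 107.5 pbw
  aragonite sand: 235.5 pbw
Total batch = 1173 pbw; LOI loss = 172.6 pbw; yield = 85.28%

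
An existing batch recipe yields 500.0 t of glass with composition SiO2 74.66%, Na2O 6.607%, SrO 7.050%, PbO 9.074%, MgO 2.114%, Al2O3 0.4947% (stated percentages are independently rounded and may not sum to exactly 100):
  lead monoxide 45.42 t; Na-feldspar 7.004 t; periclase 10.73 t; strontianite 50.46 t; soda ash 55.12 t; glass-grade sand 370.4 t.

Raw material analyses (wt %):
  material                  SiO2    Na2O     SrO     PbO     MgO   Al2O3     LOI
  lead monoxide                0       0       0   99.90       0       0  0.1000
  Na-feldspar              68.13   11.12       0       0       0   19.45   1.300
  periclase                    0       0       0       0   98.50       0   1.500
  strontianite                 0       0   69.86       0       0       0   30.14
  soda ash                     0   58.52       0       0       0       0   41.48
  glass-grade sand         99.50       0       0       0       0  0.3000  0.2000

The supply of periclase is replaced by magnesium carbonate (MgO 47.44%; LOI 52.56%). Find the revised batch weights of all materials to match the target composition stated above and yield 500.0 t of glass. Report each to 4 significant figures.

Mid-chain values are displayed, with 4-significant-figure rounding, within the worked lines — every computation keeps exact precision all the way through — each reported result takes just one rounding. Derived quantities are computed at full precision (ignition loss, glass mass, yield, the six compositions, the totals) from the batch weights on 500.0 t of glass as set out in either problem or answer.
The oxide mass targets at 500.0 t glass:
  SiO2: 74.66% × 500.0 = 373.3 t
  Na2O: 6.607% × 500.0 = 33.03 t
  SrO: 7.050% × 500.0 = 35.25 t
  PbO: 9.074% × 500.0 = 45.37 t
  MgO: 2.114% × 500.0 = 10.57 t
  Al2O3: 0.4947% × 500.0 = 2.474 t
Checking each oxide sum from the weights as reported, under the basis named above (delivered sums recover each target given rounding of the digits):
  SiO2: 7.004·0.6813 + 370.4·0.9950 = 373.3 t (target 373.3 t)
  Na2O: 7.004·0.1112 + 55.12·0.5852 = 33.04 t (target 33.03 t)
  SrO: 50.46·0.6986 = 35.25 t (target 35.25 t)
  PbO: 45.42·0.9990 = 45.37 t (target 45.37 t)
  MgO: 22.28·0.4744 = 10.57 t (target 10.57 t)
  Al2O3: 7.004·0.1945 + 370.4·0.003000 = 2.473 t (target 2.474 t)
Glass-mass sanity pass: batch total minus LOI = 500.0 t (the targets, summed, come to 500.0 t; stated basis 500.0 t — a pure rounding effect).
Batch grand total — Σ batch = 550.7 t; ignition loss, Σ(batch × LOI) = 50.66 t; glass ÷ batch gives a yield of 90.80%.

Revised batch per 500.0 t glass:
  lead monoxide: 45.42 t
  Na-feldspar: 7.004 t
  magnesium carbonate: 22.28 t
  strontianite: 50.46 t
  soda ash: 55.12 t
  glass-grade sand: 370.4 t
Total batch = 550.7 t; LOI loss = 50.66 t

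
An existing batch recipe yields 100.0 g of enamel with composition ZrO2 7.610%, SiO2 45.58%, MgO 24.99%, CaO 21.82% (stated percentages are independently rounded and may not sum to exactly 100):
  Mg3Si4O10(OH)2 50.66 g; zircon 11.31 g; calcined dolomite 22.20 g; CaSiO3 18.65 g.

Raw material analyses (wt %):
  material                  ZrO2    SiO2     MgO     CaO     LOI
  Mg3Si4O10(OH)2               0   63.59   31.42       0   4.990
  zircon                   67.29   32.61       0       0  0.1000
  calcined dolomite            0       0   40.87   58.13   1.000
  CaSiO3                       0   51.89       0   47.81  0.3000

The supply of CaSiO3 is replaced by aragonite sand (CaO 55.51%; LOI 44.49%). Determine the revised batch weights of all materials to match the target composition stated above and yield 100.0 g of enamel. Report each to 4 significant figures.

Revised batch per 100.0 g enamel:
  Mg3Si4O10(OH)2: 65.88 g
  zircon: 11.31 g
  calcined dolomite: 10.50 g
  aragonite sand: 28.31 g
Total batch = 116.0 g; LOI loss = 16.00 g

All internal work carries exact precision through every step; working values are shown, rounded to four significant figures, when written out — every reported number is rounded just once; all derived quantities are rebuilt using the weight values for 100.0 g of glass in full precision (yield, totals, ignition loss, four oxide percentages, net glass mass), precisely as stated by either problem or answer.
Per-oxide target masses for 100.0 g enamel:
  ZrO2: 7.610% × 100.0 = 7.610 g
  SiO2: 45.58% × 100.0 = 45.58 g
  MgO: 24.99% × 100.0 = 24.99 g
  CaO: 21.82% × 100.0 = 21.82 g
Verifying the oxide balance on the weights just shown, per the basis as stated (sums match the target masses inside rounding margins):
  ZrO2: 11.31·0.6729 = 7.610 g (target 7.610 g)
  SiO2: 65.88·0.6359 + 11.31·0.3261 = 45.58 g (target 45.58 g)
  MgO: 65.88·0.3142 + 10.50·0.4087 = 24.99 g (target 24.99 g)
  CaO: 10.50·0.5813 + 28.31·0.5551 = 21.82 g (target 21.82 g)
Glass mass check: Σ batch − LOI loss = 100.0 g (targets for the oxides total 100.0 g; the stated basis being 100.0 g — rounding explains the deltas).
Whole-batch sum: Σ batch = 116.0 g; LOI removed, Σ of batch·LOI: 16.00 g; yield, glass over the total, = 86.21%.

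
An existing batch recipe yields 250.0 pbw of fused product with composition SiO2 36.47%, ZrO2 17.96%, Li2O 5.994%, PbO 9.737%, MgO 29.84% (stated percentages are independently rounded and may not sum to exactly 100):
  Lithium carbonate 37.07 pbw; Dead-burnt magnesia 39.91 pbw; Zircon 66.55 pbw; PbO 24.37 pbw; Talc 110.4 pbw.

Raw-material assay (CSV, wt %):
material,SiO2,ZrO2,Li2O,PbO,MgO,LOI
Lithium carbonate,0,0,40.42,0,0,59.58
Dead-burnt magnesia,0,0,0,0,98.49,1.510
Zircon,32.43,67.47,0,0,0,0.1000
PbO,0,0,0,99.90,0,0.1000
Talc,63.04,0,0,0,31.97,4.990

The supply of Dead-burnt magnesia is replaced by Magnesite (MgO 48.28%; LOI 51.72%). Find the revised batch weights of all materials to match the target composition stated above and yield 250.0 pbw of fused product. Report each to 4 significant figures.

Revised batch per 250.0 pbw fused product:
  Lithium carbonate: 37.07 pbw
  Magnesite: 81.41 pbw
  Zircon: 66.55 pbw
  PbO: 24.37 pbw
  Talc: 110.4 pbw
Total batch = 319.8 pbw; LOI loss = 69.79 pbw

Mid-chain values are displayed with 4-significant-figure rounding in the printout — the working math maintains full precision from start to finish. Every reported value undergoes a single rounding; derived quantities are recomputed from the weighed amounts at 250.0 pbw of glass in full precision (the five compositions, yield, LOI, totals, glass mass), as given in question or answer.
Oxide-by-oxide targets in 250.0 pbw fused product:
  SiO2: 36.47% × 250.0 = 91.18 pbw
  ZrO2: 17.96% × 250.0 = 44.90 pbw
  Li2O: 5.994% × 250.0 = 14.98 pbw
  PbO: 9.737% × 250.0 = 24.34 pbw
  MgO: 29.84% × 250.0 = 74.60 pbw
Sums-versus-targets review per the reported batch figures, for the quoted basis mass (oxide sums agree with the targets inside rounding margins):
  SiO2: 66.55·0.3243 + 110.4·0.6304 = 91.18 pbw (target 91.18 pbw)
  ZrO2: 66.55·0.6747 = 44.90 pbw (target 44.90 pbw)
  Li2O: 37.07·0.4042 = 14.98 pbw (target 14.98 pbw)
  PbO: 24.37·0.9990 = 24.35 pbw (target 24.34 pbw)
  MgO: 81.41·0.4828 + 110.4·0.3197 = 74.60 pbw (target 74.60 pbw)
The glass-mass cross-check: Σ batch − LOI loss = 250.0 pbw (summing oxide targets gives 250.0 pbw; stated basis 250.0 pbw — any gap is answer rounding).
Batch grand total — Σ batch = 319.8 pbw; the LOI term Σ batch·LOI equals 69.79 pbw; glass ÷ batch gives a yield of 78.18%.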